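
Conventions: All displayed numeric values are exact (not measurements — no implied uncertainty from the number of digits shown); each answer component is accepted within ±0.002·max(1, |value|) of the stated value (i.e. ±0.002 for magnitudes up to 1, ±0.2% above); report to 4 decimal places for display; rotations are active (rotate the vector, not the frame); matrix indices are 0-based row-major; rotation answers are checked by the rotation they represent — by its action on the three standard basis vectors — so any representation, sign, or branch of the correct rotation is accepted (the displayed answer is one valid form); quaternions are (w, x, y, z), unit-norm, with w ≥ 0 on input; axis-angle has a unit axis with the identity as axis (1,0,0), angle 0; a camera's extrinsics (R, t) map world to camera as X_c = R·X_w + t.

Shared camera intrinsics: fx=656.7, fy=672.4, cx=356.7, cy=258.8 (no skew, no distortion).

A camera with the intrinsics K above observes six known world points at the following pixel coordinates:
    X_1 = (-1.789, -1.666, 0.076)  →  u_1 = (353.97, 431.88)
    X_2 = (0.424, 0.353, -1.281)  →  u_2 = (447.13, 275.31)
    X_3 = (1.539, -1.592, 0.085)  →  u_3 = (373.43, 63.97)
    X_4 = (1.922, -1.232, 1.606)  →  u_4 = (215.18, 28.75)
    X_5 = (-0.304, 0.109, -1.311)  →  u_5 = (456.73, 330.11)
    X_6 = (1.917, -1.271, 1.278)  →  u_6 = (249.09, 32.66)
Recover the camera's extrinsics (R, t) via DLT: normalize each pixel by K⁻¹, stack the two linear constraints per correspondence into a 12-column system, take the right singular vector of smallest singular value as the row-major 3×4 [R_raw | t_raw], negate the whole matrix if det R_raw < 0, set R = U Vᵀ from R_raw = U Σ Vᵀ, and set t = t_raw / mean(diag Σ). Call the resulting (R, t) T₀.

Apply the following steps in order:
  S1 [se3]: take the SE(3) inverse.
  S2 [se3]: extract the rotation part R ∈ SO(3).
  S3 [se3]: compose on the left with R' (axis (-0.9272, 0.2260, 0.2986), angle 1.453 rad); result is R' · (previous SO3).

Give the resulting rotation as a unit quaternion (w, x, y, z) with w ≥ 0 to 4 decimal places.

rotation (quat) = (0.0041, 0.7632, -0.6450, -0.0386)

source (pnp_recover): camera pose = R=[0.0598 -0.1934 -0.9793; -0.9075 0.3982 -0.1340; 0.4158 0.8967 -0.1517], t=(-0.1600, 0.2602, 6.9511)
after S1 (invert_se3): R=[0.0598 -0.9075 0.4158; -0.1934 0.3982 0.8967; -0.9793 -0.1340 -0.1517], t=(-2.6449, -6.3675, 0.9327)
after S2 (rot_of_se3): [0.0598 -0.9075 0.4158; -0.1934 0.3982 0.8967; -0.9793 -0.1340 -0.1517]
after S3 (compose_so3): [0.1650 -0.9842 -0.0643; -0.9848 -0.1679 0.0435; -0.0536 0.0562 -0.9970]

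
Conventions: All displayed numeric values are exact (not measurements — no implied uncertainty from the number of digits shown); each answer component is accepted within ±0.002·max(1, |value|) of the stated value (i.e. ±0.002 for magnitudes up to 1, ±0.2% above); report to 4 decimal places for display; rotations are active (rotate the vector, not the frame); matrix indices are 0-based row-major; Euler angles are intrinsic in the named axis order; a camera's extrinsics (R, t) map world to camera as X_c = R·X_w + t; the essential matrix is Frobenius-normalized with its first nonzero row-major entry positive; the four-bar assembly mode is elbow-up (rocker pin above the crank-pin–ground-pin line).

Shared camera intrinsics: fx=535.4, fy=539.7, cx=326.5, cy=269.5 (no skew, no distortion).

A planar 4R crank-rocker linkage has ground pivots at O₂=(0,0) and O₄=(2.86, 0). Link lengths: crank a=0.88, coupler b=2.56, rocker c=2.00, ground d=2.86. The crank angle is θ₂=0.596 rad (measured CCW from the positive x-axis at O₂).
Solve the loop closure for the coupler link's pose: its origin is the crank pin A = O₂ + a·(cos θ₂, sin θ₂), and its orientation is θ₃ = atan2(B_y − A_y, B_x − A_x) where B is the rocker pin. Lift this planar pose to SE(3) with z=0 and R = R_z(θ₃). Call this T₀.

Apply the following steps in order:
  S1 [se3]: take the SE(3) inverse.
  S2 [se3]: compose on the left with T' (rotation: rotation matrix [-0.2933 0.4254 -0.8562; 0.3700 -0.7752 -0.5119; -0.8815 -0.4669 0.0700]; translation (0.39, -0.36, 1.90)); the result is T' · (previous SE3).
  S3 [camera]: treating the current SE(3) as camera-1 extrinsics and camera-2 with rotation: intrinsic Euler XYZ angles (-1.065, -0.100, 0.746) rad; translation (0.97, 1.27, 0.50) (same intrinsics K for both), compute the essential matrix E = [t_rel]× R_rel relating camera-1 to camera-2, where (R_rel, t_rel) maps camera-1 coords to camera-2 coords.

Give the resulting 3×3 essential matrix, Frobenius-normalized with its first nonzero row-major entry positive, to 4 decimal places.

source (fourbar_fk): coupler pose = R=[0.8089 -0.5879 0.0000; 0.5879 0.8089 0.0000; 0.0000 0.0000 1.0000], t=(0.7283, 0.4940, 0.0000)
after S1 (invert_se3): R=[0.8089 0.5879 0.0000; -0.5879 0.8089 0.0000; 0.0000 0.0000 1.0000], t=(-0.8795, 0.0286, 0.0000)
after S2 (compose_se3): R=[-0.4873 0.1717 -0.8562; 0.7551 -0.4096 -0.5119; -0.4386 -0.8960 0.0700], t=(0.6601, -0.7076, 2.6620)
after S3 (essential): [0.4903 0.3190 -0.3277; -0.2111 0.2612 0.3086; -0.0100 0.5359 0.2347]

matrix = [0.4903 0.3190 -0.3277; -0.2111 0.2612 0.3086; -0.0100 0.5359 0.2347]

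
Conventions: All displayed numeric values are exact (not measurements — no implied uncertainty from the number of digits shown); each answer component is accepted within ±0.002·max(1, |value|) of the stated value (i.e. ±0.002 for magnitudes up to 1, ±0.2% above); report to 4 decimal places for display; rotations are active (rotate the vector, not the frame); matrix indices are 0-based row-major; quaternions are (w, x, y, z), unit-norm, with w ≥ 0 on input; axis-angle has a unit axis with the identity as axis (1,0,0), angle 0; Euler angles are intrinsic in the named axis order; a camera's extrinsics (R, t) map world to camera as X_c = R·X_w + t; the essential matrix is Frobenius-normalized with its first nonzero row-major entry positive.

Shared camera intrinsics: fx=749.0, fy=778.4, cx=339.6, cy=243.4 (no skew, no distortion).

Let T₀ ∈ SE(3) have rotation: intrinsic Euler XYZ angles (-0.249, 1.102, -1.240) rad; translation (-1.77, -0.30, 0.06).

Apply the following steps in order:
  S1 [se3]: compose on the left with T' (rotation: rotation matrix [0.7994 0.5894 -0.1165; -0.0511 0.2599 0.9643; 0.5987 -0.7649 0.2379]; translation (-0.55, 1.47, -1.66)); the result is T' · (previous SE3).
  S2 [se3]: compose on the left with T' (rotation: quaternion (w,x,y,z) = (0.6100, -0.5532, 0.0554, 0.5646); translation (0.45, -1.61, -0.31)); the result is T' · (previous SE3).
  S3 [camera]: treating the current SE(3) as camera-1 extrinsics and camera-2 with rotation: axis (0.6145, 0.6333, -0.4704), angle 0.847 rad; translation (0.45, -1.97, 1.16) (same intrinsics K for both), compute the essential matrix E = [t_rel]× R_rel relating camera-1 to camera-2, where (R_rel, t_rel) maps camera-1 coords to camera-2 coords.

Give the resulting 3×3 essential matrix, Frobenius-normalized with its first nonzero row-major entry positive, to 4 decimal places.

matrix = [0.4049 0.0869 -0.1143; 0.1641 -0.0101 -0.6417; -0.5319 -0.1461 -0.2691]

after S1 (compose_se3): R=[-0.4595 0.5092 0.7278; -0.3103 -0.8598 0.4056; 0.8322 -0.0395 0.5531], t=(-2.1487, 1.5403, -2.4759)
after S2 (compose_se3): R=[-0.3946 0.8483 -0.3531; 0.4029 0.5050 0.7633; 0.8259 0.1589 -0.5410], t=(-0.0917, -5.1688, -0.7110)
after S3 (essential): [0.4049 0.0869 -0.1143; 0.1641 -0.0101 -0.6417; -0.5319 -0.1461 -0.2691]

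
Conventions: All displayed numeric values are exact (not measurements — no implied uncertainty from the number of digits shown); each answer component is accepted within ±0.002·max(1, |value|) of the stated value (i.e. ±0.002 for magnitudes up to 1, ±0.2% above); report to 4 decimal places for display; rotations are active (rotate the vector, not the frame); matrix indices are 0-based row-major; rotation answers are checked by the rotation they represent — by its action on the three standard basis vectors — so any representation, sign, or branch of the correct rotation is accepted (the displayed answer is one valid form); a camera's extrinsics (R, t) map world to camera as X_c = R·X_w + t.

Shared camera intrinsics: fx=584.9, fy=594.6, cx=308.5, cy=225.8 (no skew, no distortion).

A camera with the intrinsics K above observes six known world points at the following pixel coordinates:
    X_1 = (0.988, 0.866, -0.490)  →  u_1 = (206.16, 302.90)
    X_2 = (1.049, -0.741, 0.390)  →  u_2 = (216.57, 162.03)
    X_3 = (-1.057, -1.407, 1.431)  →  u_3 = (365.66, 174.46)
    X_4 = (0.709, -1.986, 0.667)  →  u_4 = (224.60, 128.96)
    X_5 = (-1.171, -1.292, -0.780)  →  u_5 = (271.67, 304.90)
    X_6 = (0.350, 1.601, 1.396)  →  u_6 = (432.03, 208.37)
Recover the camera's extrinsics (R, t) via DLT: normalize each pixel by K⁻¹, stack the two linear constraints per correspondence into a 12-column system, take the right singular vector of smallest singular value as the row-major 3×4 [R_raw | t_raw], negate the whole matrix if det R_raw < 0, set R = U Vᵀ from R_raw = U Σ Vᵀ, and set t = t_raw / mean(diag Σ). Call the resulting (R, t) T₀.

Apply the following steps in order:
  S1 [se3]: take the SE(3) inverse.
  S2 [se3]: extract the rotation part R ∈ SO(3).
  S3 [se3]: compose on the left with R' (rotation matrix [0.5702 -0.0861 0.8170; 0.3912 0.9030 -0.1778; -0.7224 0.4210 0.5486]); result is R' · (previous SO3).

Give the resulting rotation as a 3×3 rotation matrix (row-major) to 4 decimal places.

rotation (matrix) = ((0.1177, -0.9434, -0.3101), (-0.0198, 0.3100, -0.9505), (0.9929, 0.1180, 0.0178))

source (pnp_recover): camera pose = R=[-0.6579 0.3900 0.6443; -0.5019 0.4108 -0.7611; -0.5615 -0.8241 -0.0745], t=(-0.2801, 0.4400, 6.4200)
after S1 (invert_se3): R=[-0.6579 -0.5019 -0.5615; 0.3900 0.4108 -0.8241; 0.6443 -0.7611 -0.0745], t=(3.6416, 5.2191, 0.9939)
after S2 (rot_of_se3): [-0.6579 -0.5019 -0.5615; 0.3900 0.4108 -0.8241; 0.6443 -0.7611 -0.0745]
after S3 (compose_so3): [0.1177 -0.9434 -0.3101; -0.0198 0.3100 -0.9505; 0.9929 0.1180 0.0178]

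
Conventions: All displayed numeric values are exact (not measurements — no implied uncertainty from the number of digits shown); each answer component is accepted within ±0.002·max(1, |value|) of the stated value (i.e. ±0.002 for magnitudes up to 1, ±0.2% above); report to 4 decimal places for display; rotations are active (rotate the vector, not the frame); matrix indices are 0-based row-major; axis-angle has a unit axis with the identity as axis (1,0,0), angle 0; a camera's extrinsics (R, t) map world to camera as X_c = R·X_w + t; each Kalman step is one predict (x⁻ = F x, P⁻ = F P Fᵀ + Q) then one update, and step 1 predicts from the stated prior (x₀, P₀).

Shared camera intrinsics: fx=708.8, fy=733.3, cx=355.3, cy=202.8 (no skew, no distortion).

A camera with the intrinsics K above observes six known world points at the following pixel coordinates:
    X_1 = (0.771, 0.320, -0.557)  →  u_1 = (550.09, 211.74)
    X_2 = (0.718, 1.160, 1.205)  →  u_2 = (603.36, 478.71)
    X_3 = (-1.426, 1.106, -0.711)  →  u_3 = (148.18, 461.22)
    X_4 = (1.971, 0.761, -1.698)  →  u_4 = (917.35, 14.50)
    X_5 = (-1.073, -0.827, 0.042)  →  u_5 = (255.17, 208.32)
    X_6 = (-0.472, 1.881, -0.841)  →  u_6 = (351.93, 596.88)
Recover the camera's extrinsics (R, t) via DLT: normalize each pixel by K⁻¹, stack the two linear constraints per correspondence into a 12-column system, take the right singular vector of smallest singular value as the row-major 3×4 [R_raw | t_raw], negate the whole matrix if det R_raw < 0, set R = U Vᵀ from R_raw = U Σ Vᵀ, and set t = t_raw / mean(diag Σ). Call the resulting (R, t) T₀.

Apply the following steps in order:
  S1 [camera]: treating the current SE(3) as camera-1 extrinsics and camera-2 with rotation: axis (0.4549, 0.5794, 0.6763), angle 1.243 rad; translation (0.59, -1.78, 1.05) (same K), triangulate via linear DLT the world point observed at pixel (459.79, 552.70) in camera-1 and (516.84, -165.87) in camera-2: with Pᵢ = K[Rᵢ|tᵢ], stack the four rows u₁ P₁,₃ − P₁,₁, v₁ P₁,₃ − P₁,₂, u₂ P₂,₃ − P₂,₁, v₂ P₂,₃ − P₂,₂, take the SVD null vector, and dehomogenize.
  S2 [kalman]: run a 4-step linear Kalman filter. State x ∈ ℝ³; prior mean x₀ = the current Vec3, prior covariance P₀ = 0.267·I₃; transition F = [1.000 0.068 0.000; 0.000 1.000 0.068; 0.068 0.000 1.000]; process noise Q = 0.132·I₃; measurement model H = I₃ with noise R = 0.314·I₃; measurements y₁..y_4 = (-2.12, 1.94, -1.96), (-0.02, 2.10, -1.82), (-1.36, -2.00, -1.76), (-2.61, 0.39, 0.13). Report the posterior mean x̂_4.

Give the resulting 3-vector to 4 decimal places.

source (pnp_recover): camera pose = R=[0.9476 0.1455 0.2844; -0.2893 0.7687 0.5705; -0.1356 -0.6229 0.7705], t=(0.4000, 0.3400, 4.4401)
after S1 (triangulate): (-0.2735, 1.4038, 1.0890)
after S2 (kf_track): (-1.7131, 0.1069, -0.8144)

result = (-1.7131, 0.1069, -0.8144)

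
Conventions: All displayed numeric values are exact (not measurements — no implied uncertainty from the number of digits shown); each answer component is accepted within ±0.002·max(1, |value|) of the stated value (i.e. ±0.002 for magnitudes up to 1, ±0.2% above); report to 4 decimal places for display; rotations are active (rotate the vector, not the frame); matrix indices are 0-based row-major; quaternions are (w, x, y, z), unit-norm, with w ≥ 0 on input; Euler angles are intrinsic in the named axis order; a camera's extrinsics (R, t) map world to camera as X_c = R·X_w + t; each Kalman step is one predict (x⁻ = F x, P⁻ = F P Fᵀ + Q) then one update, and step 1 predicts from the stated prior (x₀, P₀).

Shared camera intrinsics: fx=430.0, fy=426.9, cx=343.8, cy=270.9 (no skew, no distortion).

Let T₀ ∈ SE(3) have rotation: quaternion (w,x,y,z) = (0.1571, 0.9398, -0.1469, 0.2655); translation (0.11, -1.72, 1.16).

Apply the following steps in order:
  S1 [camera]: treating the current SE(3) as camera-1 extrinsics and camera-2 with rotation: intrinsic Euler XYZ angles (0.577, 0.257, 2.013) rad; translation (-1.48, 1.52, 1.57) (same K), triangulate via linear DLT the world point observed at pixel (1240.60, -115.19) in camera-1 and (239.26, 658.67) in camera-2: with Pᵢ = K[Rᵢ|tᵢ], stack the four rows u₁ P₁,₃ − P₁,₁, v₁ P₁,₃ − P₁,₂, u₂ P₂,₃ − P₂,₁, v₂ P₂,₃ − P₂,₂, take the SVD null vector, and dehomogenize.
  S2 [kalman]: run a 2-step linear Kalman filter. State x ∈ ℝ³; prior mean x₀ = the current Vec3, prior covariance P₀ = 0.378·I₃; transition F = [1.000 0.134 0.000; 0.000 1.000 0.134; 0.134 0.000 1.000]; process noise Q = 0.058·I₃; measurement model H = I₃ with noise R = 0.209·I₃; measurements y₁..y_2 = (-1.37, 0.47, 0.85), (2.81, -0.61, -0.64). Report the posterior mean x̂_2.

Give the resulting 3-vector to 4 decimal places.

after S1 (triangulate): (1.9480, -1.4161, 0.8331)
after S2 (kf_track): (1.1407, -0.2836, 0.1981)

result = (1.1407, -0.2836, 0.1981)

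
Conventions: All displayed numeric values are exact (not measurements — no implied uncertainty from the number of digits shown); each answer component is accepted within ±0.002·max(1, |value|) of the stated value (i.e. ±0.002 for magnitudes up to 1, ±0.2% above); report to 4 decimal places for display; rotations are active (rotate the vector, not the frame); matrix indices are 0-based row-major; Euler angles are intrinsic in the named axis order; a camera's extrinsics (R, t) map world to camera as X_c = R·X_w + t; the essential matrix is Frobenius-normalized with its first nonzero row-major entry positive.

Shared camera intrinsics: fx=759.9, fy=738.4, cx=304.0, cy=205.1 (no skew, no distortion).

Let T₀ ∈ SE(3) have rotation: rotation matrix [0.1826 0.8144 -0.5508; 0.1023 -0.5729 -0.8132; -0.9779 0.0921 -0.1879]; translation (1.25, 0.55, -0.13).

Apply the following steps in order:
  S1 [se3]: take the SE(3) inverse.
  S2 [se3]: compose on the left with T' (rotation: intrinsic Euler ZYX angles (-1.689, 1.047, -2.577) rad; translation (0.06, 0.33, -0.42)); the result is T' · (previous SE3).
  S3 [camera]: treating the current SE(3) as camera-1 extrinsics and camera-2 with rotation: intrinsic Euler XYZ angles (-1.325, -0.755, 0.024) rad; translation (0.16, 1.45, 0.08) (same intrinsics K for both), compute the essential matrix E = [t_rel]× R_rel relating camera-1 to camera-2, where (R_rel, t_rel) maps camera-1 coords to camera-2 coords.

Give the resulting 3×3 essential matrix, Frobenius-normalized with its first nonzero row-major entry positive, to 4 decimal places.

matrix = [0.2051 -0.6309 0.0538; -0.1371 0.1819 -0.1907; -0.2207 -0.1914 -0.6192]

after S1 (invert_se3): R=[0.1826 0.1023 -0.9779; 0.8144 -0.5729 0.0921; -0.5508 -0.8132 -0.1879], t=(-0.4116, -0.6909, 1.1113)
after S2 (compose_se3): R=[-0.9897 -0.0590 -0.1306; -0.0002 -0.9109 0.4126; -0.1433 0.4084 0.9015], t=(1.3125, 0.8849, -0.3483)
after S3 (essential): [0.2051 -0.6309 0.0538; -0.1371 0.1819 -0.1907; -0.2207 -0.1914 -0.6192]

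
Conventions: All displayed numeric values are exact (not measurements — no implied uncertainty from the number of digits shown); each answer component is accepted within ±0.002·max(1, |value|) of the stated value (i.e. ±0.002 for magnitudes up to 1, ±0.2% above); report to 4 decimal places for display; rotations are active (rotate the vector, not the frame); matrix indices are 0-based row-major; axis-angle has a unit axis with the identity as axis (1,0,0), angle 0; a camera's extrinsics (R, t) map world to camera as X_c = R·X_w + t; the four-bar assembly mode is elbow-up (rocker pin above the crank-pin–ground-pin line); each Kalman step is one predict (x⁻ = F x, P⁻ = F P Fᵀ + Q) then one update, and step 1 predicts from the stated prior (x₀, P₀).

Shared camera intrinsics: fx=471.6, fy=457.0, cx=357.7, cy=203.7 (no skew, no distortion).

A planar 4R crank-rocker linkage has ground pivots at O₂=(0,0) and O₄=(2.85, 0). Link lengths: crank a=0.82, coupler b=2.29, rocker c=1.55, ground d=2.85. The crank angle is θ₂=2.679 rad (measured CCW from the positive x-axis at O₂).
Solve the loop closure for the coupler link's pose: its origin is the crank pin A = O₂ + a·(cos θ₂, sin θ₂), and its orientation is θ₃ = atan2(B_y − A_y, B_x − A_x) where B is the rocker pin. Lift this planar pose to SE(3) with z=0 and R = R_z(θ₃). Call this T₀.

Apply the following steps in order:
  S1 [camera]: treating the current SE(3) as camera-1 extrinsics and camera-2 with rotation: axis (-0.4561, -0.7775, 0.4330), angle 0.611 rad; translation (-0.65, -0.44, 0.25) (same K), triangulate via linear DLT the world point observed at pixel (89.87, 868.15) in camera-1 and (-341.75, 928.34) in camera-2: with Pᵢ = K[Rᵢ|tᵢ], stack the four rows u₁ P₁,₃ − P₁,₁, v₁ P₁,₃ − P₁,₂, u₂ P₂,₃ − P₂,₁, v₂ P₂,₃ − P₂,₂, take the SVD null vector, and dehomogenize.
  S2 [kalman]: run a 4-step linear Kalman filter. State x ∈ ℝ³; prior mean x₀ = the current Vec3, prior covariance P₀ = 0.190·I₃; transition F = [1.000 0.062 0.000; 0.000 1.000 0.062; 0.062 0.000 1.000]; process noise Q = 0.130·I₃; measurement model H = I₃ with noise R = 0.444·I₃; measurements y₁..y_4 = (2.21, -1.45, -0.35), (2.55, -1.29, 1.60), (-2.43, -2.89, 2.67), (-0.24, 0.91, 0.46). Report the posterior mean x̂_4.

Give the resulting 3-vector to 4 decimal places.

source (fourbar_fk): coupler pose = R=[0.9827 -0.1853 0.0000; 0.1853 0.9827 0.0000; 0.0000 0.0000 1.0000], t=(-0.7338, 0.3659, 0.0000)
after S1 (triangulate): (0.2105, 1.8571, 1.5337)
after S2 (kf_track): (-0.1616, -0.3362, 1.2351)

result = (-0.1616, -0.3362, 1.2351)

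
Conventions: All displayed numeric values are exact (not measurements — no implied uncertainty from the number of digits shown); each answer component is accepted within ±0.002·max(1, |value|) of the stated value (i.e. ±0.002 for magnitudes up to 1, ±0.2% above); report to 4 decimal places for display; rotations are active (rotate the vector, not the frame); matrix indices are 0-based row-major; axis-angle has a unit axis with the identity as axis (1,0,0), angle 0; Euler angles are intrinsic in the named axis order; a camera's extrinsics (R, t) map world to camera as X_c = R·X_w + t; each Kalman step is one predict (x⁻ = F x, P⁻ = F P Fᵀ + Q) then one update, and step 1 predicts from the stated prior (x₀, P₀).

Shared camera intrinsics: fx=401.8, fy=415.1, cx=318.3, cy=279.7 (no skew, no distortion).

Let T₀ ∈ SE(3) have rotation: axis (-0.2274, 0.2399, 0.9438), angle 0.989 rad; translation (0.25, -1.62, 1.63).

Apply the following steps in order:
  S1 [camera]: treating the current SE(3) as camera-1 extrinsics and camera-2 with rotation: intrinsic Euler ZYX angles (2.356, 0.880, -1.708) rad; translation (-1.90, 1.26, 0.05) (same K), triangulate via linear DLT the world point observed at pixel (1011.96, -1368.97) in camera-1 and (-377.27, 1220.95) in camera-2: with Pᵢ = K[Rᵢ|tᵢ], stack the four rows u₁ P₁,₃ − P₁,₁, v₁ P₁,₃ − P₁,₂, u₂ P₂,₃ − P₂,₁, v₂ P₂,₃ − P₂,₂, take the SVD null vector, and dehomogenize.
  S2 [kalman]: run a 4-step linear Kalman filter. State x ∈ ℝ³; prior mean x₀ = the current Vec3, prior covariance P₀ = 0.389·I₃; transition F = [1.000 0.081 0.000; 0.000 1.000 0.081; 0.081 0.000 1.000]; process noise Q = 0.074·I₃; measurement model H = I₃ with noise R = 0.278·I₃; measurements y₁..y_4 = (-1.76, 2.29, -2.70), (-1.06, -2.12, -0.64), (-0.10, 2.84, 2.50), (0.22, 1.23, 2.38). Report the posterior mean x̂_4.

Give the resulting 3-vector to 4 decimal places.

after S1 (triangulate): (-0.1436, -1.4983, -1.1246)
after S2 (kf_track): (-0.1552, 1.0780, 1.1077)

result = (-0.1552, 1.0780, 1.1077)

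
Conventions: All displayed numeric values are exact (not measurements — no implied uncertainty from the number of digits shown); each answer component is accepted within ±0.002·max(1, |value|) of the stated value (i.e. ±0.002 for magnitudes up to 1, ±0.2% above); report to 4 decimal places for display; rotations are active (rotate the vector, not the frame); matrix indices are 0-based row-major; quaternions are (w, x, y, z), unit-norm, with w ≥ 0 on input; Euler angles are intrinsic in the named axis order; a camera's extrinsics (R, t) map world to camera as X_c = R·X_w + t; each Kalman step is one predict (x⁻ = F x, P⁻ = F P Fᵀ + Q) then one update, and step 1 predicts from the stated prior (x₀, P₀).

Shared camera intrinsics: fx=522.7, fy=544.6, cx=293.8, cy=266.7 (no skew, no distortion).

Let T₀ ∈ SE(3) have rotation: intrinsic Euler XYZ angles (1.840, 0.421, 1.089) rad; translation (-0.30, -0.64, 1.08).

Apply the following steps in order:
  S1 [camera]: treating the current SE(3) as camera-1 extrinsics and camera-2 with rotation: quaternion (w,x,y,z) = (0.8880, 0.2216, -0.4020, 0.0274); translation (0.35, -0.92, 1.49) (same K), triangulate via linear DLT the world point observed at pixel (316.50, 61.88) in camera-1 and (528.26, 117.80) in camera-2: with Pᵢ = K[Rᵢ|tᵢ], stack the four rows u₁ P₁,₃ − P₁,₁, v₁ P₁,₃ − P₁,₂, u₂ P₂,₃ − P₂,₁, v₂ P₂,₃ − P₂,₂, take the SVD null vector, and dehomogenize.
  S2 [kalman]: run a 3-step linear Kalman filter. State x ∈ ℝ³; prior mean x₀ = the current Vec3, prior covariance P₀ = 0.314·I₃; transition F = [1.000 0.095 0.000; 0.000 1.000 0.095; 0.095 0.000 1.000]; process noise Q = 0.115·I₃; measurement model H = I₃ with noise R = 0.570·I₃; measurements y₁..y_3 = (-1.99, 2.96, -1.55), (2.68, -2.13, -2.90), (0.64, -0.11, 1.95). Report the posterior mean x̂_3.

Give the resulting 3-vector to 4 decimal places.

after S1 (triangulate): (1.6927, 0.4236, 0.1111)
after S2 (kf_track): (0.9970, -0.0524, -0.1395)

result = (0.9970, -0.0524, -0.1395)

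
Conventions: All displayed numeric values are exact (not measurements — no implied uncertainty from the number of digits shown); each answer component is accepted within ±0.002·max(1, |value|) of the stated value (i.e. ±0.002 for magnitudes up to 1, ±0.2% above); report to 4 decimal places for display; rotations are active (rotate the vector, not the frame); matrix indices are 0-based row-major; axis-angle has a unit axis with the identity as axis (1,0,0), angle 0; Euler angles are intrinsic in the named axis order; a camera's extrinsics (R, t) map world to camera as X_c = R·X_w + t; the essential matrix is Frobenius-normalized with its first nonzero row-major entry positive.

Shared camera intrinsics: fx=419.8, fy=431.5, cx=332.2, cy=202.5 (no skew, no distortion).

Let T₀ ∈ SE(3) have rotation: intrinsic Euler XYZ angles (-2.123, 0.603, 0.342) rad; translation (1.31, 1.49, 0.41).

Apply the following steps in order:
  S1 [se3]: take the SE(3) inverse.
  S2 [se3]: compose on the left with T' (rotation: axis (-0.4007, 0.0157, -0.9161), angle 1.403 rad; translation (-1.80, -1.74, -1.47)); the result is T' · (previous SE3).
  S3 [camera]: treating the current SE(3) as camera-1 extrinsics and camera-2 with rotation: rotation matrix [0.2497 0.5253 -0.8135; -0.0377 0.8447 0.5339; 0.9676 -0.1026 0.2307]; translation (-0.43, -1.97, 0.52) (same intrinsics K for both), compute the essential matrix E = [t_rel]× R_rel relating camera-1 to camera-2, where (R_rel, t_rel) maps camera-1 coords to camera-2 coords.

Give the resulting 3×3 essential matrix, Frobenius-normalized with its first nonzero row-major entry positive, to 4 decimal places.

after S1 (invert_se3): R=[0.7759 -0.6308 -0.0053; -0.2762 -0.3323 -0.9018; 0.5671 0.7012 -0.4321], t=(-0.0744, 1.2267, -1.6106)
after S2 (compose_se3): R=[0.1675 -0.2628 -0.9502; -0.5338 0.7861 -0.3115; 0.8288 0.5594 -0.0086], t=(-1.2383, -2.0843, -3.3858)
after S3 (essential): [0.2317 -0.1196 -0.1831; 0.2304 0.5888 -0.3102; -0.4218 0.3605 0.3076]

matrix = [0.2317 -0.1196 -0.1831; 0.2304 0.5888 -0.3102; -0.4218 0.3605 0.3076]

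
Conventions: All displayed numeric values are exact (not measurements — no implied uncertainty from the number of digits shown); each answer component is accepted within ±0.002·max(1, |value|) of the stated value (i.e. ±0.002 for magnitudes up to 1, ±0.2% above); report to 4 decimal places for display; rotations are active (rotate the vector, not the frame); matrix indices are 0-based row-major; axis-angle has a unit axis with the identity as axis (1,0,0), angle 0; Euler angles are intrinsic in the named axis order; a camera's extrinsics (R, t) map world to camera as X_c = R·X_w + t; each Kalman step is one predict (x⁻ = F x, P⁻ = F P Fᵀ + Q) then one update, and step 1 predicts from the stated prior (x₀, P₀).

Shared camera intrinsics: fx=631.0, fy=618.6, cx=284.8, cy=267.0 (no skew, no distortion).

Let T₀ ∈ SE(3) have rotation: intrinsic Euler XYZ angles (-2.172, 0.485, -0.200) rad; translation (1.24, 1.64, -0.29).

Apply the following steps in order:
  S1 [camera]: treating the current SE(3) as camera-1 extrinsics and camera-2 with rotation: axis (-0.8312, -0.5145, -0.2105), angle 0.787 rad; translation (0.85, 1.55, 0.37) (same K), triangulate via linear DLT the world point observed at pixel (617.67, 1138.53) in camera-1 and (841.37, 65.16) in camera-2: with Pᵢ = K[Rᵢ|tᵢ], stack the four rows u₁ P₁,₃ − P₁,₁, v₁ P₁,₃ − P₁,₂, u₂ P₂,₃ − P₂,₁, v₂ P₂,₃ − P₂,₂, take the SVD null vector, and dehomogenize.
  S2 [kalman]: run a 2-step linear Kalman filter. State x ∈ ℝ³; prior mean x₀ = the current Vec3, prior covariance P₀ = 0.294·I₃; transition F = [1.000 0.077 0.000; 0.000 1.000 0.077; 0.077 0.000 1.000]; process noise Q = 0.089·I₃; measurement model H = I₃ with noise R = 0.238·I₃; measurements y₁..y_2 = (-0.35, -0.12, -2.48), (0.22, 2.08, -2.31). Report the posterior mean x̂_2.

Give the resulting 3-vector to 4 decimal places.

after S1 (triangulate): (0.2567, -1.7763, -0.7367)
after S2 (kf_track): (0.0309, 0.5617, -2.0019)

result = (0.0309, 0.5617, -2.0019)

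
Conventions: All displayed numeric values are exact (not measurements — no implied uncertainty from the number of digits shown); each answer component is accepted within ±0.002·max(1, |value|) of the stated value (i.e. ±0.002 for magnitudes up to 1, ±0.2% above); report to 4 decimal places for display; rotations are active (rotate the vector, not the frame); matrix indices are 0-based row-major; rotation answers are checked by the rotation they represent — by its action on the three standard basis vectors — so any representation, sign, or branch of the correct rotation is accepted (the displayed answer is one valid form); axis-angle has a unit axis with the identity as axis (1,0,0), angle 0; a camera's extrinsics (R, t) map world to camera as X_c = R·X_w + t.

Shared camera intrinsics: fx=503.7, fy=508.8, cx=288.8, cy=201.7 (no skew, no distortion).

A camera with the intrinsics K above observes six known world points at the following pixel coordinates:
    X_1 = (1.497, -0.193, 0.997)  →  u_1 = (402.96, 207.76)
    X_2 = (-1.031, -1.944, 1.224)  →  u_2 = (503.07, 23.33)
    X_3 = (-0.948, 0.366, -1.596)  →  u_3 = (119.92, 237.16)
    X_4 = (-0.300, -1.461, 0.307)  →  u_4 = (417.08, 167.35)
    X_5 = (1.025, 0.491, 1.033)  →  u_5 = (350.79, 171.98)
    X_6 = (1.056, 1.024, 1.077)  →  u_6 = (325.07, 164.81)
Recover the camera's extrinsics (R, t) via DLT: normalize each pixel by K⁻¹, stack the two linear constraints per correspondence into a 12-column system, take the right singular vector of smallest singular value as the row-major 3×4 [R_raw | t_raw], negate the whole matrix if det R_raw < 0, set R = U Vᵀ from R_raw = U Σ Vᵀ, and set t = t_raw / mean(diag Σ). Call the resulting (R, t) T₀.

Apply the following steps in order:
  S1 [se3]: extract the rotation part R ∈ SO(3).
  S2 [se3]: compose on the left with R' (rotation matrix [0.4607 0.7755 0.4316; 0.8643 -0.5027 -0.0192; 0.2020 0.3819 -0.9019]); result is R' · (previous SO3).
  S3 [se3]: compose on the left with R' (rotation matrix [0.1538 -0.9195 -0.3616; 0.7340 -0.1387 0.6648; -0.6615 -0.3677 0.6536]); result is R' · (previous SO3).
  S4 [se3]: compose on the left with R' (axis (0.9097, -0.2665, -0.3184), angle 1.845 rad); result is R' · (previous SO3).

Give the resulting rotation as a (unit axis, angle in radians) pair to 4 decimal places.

rotation (axis_angle) = ((-0.8649, -0.4677, -0.1820), 2.0238)

source (pnp_recover): camera pose = R=[0.4605 -0.6659 0.5870; 0.6385 -0.2108 -0.7402; 0.6166 0.7156 0.3281], t=(0.0800, -0.1800, 5.4298)
after S1 (rot_of_se3): [0.4605 -0.6659 0.5870; 0.6385 -0.2108 -0.7402; 0.6166 0.7156 0.3281]
after S2 (compose_so3): [0.9735 -0.1614 -0.1620; 0.0652 -0.4833 0.8730; -0.2192 -0.8604 -0.4600]
after S3 (compose_so3): [0.1691 0.7308 -0.6614; 0.5598 -0.6235 -0.5458; -0.8112 -0.2779 -0.5145]
after S4 (compose_so3): [0.6379 0.7452 -0.1942; 0.4180 -0.1232 0.9001; 0.6468 -0.6553 -0.3901]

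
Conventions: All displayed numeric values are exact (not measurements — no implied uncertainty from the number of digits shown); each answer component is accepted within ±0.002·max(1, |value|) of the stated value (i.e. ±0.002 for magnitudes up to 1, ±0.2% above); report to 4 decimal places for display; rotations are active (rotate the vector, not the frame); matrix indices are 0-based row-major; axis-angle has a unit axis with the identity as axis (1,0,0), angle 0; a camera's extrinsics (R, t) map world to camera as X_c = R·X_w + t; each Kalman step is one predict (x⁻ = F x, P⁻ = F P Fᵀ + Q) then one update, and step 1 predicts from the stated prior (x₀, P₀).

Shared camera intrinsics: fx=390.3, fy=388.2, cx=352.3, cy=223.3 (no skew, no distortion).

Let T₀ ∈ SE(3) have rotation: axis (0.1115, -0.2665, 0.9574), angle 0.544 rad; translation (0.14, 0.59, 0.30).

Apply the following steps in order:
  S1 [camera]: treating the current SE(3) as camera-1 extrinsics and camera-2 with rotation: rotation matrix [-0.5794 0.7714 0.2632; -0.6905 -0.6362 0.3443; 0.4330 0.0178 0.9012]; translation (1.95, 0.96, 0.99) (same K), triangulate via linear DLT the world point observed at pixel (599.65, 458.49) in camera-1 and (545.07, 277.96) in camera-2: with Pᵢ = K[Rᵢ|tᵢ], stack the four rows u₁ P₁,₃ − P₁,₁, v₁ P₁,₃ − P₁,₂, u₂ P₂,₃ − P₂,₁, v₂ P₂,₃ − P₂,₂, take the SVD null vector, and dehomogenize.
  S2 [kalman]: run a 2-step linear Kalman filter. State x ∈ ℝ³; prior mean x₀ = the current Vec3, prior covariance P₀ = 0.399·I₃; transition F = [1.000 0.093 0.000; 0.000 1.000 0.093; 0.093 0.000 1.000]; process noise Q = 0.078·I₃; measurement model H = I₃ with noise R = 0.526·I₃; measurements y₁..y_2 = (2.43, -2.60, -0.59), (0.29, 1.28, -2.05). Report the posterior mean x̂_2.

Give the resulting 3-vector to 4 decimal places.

after S1 (triangulate): (1.5111, 0.0053, 1.4640)
after S2 (kf_track): (1.1774, -0.3052, -0.3379)

result = (1.1774, -0.3052, -0.3379)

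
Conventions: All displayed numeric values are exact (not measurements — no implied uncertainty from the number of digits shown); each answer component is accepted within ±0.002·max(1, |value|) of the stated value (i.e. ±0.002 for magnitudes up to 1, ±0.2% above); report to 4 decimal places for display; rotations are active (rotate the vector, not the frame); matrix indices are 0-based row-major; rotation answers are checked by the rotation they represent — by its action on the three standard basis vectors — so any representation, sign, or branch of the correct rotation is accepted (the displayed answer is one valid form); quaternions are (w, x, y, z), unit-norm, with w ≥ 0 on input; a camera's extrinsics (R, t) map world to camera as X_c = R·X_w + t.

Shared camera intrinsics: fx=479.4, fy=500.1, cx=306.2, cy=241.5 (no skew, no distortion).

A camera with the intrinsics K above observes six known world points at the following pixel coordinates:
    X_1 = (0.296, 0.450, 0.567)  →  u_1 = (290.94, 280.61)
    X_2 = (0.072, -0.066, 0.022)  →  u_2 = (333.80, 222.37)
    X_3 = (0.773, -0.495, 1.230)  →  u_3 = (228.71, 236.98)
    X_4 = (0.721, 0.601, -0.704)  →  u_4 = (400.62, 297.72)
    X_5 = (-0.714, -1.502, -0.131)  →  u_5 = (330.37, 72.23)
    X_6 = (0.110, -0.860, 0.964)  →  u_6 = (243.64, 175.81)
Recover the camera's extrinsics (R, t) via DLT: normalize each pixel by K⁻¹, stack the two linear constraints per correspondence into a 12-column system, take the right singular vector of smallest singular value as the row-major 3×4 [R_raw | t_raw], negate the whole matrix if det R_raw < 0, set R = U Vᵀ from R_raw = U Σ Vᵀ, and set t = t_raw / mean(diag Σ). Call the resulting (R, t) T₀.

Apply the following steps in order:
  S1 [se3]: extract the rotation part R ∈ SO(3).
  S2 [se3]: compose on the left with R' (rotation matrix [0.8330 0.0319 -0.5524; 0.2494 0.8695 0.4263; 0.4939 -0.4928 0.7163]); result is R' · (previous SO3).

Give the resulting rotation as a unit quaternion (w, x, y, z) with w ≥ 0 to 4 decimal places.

rotation (quat) = (0.3340, -0.3902, -0.8095, 0.2845)

source (pnp_recover): camera pose = R=[-0.0312 0.1447 -0.9890; 0.5424 0.8336 0.1048; 0.8396 -0.5331 -0.1045], t=(0.3400, -0.1900, 5.2295)
after S1 (rot_of_se3): [-0.0312 0.1447 -0.9890; 0.5424 0.8336 0.1048; 0.8396 -0.5331 -0.1045]
after S2 (compose_so3): [-0.4725 0.4416 -0.7627; 0.8217 0.5337 -0.2001; 0.3187 -0.7212 -0.6150]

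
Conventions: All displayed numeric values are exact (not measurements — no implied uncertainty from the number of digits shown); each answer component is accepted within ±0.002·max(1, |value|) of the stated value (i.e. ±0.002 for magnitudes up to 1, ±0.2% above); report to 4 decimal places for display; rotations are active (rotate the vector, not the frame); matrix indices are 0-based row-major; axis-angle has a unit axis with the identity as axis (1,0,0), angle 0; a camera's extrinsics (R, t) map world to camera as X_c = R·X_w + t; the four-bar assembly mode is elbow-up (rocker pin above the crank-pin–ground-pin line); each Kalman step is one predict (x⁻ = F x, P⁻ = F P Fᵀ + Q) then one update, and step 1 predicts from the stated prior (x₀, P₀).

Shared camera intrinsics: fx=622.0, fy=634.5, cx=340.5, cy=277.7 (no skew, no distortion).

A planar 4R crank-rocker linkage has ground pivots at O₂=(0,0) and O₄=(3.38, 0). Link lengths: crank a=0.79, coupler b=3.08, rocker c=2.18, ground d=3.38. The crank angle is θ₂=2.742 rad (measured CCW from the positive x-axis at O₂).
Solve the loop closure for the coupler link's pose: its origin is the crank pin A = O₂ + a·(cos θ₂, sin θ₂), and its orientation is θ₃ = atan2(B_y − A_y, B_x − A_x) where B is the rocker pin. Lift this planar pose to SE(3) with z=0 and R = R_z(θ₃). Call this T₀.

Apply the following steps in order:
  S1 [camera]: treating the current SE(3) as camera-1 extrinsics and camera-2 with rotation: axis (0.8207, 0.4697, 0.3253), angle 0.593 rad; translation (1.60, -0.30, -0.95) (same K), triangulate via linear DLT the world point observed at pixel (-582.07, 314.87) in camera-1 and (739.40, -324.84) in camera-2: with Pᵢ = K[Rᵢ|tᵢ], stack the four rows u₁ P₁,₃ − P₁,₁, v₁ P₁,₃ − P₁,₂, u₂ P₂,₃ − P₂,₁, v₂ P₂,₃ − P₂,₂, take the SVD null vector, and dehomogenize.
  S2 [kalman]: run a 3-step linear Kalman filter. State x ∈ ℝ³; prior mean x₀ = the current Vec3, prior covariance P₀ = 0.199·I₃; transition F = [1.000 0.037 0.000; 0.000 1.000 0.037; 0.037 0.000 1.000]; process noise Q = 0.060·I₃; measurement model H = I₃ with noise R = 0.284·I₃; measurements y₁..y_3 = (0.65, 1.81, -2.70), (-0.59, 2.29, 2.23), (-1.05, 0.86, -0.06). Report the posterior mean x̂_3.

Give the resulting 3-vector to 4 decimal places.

result = (-0.6670, 1.3358, 0.3372)

source (fourbar_fk): coupler pose = R=[0.8916 -0.4529 0.0000; 0.4529 0.8916 0.0000; 0.0000 0.0000 1.0000], t=(-0.7278, 0.3073, 0.0000)
after S1 (triangulate): (-1.4984, 0.5183, 1.5496)
after S2 (kf_track): (-0.6670, 1.3358, 0.3372)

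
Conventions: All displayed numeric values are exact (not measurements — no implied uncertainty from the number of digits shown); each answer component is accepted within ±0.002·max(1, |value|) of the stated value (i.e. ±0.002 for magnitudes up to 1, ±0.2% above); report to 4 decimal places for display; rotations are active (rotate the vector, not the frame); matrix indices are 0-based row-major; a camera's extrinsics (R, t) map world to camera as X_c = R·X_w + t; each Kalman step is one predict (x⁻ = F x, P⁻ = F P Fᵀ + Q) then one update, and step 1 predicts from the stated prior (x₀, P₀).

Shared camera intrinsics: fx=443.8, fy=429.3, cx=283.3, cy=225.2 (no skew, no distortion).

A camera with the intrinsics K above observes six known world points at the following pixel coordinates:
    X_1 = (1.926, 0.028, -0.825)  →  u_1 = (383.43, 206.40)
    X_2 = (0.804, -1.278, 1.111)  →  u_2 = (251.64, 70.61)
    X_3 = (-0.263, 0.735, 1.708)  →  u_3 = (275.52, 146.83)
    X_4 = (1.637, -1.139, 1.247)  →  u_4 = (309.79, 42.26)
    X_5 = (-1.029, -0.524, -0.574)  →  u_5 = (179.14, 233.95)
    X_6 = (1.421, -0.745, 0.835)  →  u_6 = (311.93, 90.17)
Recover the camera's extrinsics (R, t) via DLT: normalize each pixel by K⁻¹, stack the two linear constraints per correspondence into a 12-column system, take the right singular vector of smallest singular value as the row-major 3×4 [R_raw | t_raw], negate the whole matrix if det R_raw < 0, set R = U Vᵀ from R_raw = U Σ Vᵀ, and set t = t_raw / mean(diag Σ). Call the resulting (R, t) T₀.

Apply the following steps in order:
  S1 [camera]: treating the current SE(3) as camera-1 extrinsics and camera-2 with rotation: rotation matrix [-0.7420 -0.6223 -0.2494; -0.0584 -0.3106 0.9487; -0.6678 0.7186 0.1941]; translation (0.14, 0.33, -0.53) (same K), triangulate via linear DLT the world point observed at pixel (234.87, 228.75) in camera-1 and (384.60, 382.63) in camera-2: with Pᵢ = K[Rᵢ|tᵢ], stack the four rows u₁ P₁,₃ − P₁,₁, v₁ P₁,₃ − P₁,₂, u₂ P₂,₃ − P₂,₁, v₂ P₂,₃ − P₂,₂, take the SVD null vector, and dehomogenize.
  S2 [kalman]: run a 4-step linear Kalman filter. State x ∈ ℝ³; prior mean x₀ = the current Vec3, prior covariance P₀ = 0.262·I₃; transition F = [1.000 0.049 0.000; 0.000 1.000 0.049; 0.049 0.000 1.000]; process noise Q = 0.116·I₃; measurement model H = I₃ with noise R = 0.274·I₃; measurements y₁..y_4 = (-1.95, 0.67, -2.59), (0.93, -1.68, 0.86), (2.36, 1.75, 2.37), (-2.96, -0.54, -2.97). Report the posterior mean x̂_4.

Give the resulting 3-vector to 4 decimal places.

source (pnp_recover): camera pose = R=[0.8219 0.5693 0.0194; -0.2773 0.4297 -0.8594; -0.4975 0.7009 0.5110], t=(-0.3798, -0.4200, 6.6872)
after S1 (triangulate): (-1.6303, 1.3245, 0.6155)
after S2 (kf_track): (-0.9379, 0.0631, -0.8867)

result = (-0.9379, 0.0631, -0.8867)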